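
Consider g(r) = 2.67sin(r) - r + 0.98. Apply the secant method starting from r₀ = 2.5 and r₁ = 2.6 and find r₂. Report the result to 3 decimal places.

2.524

g(2.5) = 0.07792, g(2.6) = -0.24361
r₂ = 2.60000 − (-0.24361)·(2.60000 − 2.50000) / (-0.24361 − 0.07792) = 2.60000 − (-0.02436)/(-0.32153) = 2.52423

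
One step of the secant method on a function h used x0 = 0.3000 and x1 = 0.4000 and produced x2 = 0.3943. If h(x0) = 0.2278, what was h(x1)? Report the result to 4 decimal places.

The secant line through (0.3000, 0.2278) and (0.4000, h(x1)) crosses zero at x2 = 0.3943.
So (0.3000, 0.2278), (0.4000, h(x1)), (0.3943, 0) are collinear:
h(x1) = 0.2278 · (0.4000 − 0.3943) / (0.3000 − 0.3943) = 0.2278 · (0.005700)/(-0.094300) = -0.013769

-0.0138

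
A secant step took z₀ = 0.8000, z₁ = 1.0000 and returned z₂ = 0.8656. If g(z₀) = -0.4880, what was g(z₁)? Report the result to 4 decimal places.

0.9998

The secant line through (0.8000, -0.4880) and (1.0000, g(z₁)) crosses zero at z₂ = 0.8656.
So (0.8000, -0.4880), (1.0000, g(z₁)), (0.8656, 0) are collinear:
g(z₁) = -0.4880 · (1.0000 − 0.8656) / (0.8000 − 0.8656) = -0.4880 · (0.134400)/(-0.065600) = 0.999805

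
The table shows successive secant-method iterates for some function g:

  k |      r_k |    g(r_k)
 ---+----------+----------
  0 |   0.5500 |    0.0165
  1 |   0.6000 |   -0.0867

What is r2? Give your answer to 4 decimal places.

0.5580

r2 = 0.6000 − (-0.0867)·(0.6000 − 0.5500) / (-0.0867 − 0.0165)
   = 0.6000 − (-0.004335)/(-0.103200) = 0.557994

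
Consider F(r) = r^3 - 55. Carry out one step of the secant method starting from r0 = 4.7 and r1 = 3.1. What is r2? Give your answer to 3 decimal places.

F(4.7) = 48.82300, F(3.1) = -25.20900
r2 = 3.10000 − (-25.20900)·(3.10000 − 4.70000) / (-25.20900 − 48.82300) = 3.10000 − (40.33440)/(-74.03200) = 3.64482

3.645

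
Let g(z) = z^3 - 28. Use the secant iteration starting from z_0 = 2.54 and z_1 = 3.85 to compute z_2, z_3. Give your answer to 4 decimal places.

2.9140, 3.0083

g(2.54) = -11.612936, g(3.85) = 29.066625
z_2 = 3.850000 − 29.066625·(3.850000 − 2.540000) / (29.066625 − (-11.612936)) = 3.850000 − (38.077279)/(40.679561) = 2.913970
g(2.913970) = -3.256830
z_3 = 2.913970 − (-3.256830)·(2.913970 − 3.850000) / (-3.256830 − 29.066625) = 2.913970 − (3.048489)/(-32.323455) = 3.008282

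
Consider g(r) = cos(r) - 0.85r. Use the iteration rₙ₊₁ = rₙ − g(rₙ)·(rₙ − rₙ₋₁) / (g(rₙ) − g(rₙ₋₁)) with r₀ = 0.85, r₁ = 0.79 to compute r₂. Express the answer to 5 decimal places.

g(0.85) = -0.0625169, g(0.79) = 0.0323453
r₂ = 0.7900000 − 0.0323453·(0.7900000 − 0.8500000) / (0.0323453 − (-0.0625169)) = 0.7900000 − (-0.0019407)/(0.0948622) = 0.8104583

0.81046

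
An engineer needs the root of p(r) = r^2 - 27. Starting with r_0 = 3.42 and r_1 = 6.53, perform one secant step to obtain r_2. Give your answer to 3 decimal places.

p(3.42) = -15.30360, p(6.53) = 15.64090
r_2 = 6.53000 − 15.64090·(6.53000 − 3.42000) / (15.64090 − (-15.30360)) = 6.53000 − (48.64320)/(30.94450) = 4.95805

4.958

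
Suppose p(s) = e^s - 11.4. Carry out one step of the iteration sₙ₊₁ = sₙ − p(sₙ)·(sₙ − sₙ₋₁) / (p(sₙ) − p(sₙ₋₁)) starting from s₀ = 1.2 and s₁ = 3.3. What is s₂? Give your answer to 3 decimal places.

p(1.2) = -8.07988, p(3.3) = 15.71264
s₂ = 3.30000 − 15.71264·(3.30000 − 1.20000) / (15.71264 − (-8.07988)) = 3.30000 − (32.99654)/(23.79252) = 1.91315

1.913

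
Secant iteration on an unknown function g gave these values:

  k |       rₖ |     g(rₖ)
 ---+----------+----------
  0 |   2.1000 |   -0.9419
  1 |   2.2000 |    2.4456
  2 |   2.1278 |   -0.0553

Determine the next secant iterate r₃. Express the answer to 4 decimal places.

2.1294

r₃ = 2.1278 − (-0.0553)·(2.1278 − 2.2000) / (-0.0553 − 2.4456)
   = 2.1278 − (0.003993)/(-2.500900) = 2.129396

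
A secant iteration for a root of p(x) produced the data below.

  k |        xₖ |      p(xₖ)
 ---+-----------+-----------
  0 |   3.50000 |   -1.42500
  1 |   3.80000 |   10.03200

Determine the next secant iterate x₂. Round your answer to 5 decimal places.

x₂ = 3.80000 − 10.03200·(3.80000 − 3.50000) / (10.03200 − (-1.42500))
   = 3.80000 − (3.0096000)/(11.4570000) = 3.5373134

3.53731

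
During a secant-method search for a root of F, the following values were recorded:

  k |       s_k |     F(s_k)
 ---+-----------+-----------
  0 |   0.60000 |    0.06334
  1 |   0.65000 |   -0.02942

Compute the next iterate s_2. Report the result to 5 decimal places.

s_2 = 0.65000 − (-0.02942)·(0.65000 − 0.60000) / (-0.02942 − 0.06334)
   = 0.65000 − (-0.0014710)/(-0.0927600) = 0.6341419

0.63414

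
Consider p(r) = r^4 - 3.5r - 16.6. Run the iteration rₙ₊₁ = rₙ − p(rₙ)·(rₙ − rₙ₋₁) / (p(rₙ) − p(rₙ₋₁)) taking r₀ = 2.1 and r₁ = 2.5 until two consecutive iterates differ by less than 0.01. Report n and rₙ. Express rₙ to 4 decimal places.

n = 4, rₙ = 2.2221

p(2.1) = -4.501900, p(2.5) = 13.712500
r₂ = 2.500000 − 13.712500·(0.400000)/(18.214400) = 2.198865;  |Δ| = 0.301135
p(2.198865) = -0.918746
r₃ = 2.198865 − (-0.918746)·(-0.301135)/(-14.631246) = 2.217774;  |Δ| = 0.018909
p(2.217774) = -0.170357
r₄ = 2.217774 − (-0.170357)·(0.018909)/(0.748390) = 2.222078;  |Δ| = 0.004304
|r₄ − r₃| = 0.004304 < 0.01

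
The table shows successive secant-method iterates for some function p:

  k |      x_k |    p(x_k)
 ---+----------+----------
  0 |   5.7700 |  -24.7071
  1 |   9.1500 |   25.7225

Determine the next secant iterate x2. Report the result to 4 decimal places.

x2 = 9.1500 − 25.7225·(9.1500 − 5.7700) / (25.7225 − (-24.7071))
   = 9.1500 − (86.942050)/(50.429600) = 7.425972

7.4260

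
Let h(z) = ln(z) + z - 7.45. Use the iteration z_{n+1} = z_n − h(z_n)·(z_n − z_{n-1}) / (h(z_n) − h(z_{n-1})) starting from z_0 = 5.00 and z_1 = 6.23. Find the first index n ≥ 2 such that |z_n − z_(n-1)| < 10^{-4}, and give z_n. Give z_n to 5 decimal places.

h(5.00) = -0.8405621, h(6.23) = 0.6093763
z_2 = 6.2300000 − 0.6093763·(1.2300000)/(1.4499384) = 5.7130588;  |Δ| = 0.5169412
h(5.7130588) = 0.0058134
z_3 = 5.7130588 − 0.0058134·(-0.5169412)/(-0.6035629) = 5.7080797;  |Δ| = 0.0049791
h(5.7080797) = -0.0000376
z_4 = 5.7080797 − (-0.0000376)·(-0.0049791)/(-0.0058510) = 5.7081117;  |Δ| = 0.0000320
|z_4 − z_3| = 0.0000320 < 10^{-4}

n = 4, z_n = 5.70811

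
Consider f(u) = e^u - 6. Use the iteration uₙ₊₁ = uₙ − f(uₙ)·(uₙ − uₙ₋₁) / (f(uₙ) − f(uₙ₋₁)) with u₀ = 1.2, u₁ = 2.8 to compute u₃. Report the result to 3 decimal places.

f(1.2) = -2.67988, f(2.8) = 10.44465
u₂ = 2.80000 − 10.44465·(2.80000 − 1.20000) / (10.44465 − (-2.67988)) = 2.80000 − (16.71143)/(13.12453) = 1.52670
f(1.52670) = -1.39703
u₃ = 1.52670 − (-1.39703)·(1.52670 − 2.80000) / (-1.39703 − 10.44465) = 1.52670 − (1.77883)/(-11.84167) = 1.67692

1.677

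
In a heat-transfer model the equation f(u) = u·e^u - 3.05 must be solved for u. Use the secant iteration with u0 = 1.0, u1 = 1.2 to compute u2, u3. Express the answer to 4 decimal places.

f(1.0) = -0.331718, f(1.2) = 0.934140
u2 = 1.200000 − 0.934140·(1.200000 − 1.000000) / (0.934140 − (-0.331718)) = 1.200000 − (0.186828)/(1.265858) = 1.052410
f(1.052410) = -0.035323
u3 = 1.052410 − (-0.035323)·(1.052410 − 1.200000) / (-0.035323 − 0.934140) = 1.052410 − (0.005213)/(-0.969463) = 1.057787

1.0524, 1.0578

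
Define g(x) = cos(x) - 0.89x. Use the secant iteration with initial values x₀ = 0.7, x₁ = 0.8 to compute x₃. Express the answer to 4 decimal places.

g(0.7) = 0.141842, g(0.8) = -0.015293
x₂ = 0.800000 − (-0.015293)·(0.800000 − 0.700000) / (-0.015293 − 0.141842) = 0.800000 − (-0.001529)/(-0.157135) = 0.790267
g(0.790267) = 0.000317
x₃ = 0.790267 − 0.000317·(0.790267 − 0.800000) / (0.000317 − (-0.015293)) = 0.790267 − (-0.000003)/(0.015611) = 0.790465

0.7905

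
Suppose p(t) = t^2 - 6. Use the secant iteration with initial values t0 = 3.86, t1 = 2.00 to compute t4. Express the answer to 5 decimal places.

2.44924

p(3.86) = 8.8996000, p(2.00) = -2.0000000
t2 = 2.0000000 − (-2.0000000)·(2.0000000 − 3.8600000) / (-2.0000000 − 8.8996000) = 2.0000000 − (3.7200000)/(-10.8996000) = 2.3412969
p(2.3412969) = -0.5183287
t3 = 2.3412969 − (-0.5183287)·(2.3412969 − 2.0000000) / (-0.5183287 − (-2.0000000)) = 2.3412969 − (-0.1769040)/(1.4816713) = 2.4606918
p(2.4606918) = 0.0550043
t4 = 2.4606918 − 0.0550043·(2.4606918 − 2.3412969) / (0.0550043 − (-0.5183287)) = 2.4606918 − (0.0065672)/(0.5733329) = 2.4492374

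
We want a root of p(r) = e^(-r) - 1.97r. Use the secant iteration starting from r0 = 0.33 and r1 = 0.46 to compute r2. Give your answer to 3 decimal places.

p(0.33) = 0.06882, p(0.46) = -0.27492
r2 = 0.46000 − (-0.27492)·(0.46000 − 0.33000) / (-0.27492 − 0.06882) = 0.46000 − (-0.03574)/(-0.34374) = 0.35603

0.356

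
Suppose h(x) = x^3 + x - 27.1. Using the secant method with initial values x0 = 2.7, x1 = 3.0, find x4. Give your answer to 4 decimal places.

h(2.7) = -4.717000, h(3.0) = 2.900000
x2 = 3.000000 − 2.900000·(3.000000 − 2.700000) / (2.900000 − (-4.717000)) = 3.000000 − (0.870000)/(7.617000) = 2.885782
h(2.885782) = -0.182187
x3 = 2.885782 − (-0.182187)·(2.885782 − 3.000000) / (-0.182187 − 2.900000) = 2.885782 − (0.020809)/(-3.082187) = 2.892533
h(2.892533) = -0.006369
x4 = 2.892533 − (-0.006369)·(2.892533 − 2.885782) / (-0.006369 − (-0.182187)) = 2.892533 − (-0.000043)/(0.175818) = 2.892778

2.8928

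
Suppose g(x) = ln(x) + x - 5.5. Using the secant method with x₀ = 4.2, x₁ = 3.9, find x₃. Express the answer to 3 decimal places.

g(4.2) = 0.13508, g(3.9) = -0.23902
x₂ = 3.90000 − (-0.23902)·(3.90000 − 4.20000) / (-0.23902 − 0.13508) = 3.90000 − (0.07171)/(-0.37411) = 4.09167
g(4.09167) = 0.00063
x₃ = 4.09167 − 0.00063·(4.09167 − 3.90000) / (0.00063 − (-0.23902)) = 4.09167 − (0.00012)/(0.23965) = 4.09117

4.091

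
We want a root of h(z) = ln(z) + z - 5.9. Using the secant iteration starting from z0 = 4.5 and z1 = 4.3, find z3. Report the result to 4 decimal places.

4.4150

h(4.5) = 0.104077, h(4.3) = -0.141385
z2 = 4.300000 − (-0.141385)·(4.300000 − 4.500000) / (-0.141385 − 0.104077) = 4.300000 − (0.028277)/(-0.245462) = 4.415199
h(4.415199) = 0.000252
z3 = 4.415199 − 0.000252·(4.415199 − 4.300000) / (0.000252 − (-0.141385)) = 4.415199 − (0.000029)/(0.141637) = 4.414994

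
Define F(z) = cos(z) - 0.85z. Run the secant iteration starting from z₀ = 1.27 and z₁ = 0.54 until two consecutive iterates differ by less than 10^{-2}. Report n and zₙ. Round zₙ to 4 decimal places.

n = 4, zₙ = 0.8106

F(1.27) = -0.783219, F(0.54) = 0.398709
z₂ = 0.540000 − 0.398709·(-0.730000)/(1.181928) = 0.786256;  |Δ| = 0.246256
F(0.786256) = 0.038182
z₃ = 0.786256 − 0.038182·(0.246256)/(-0.360527) = 0.812336;  |Δ| = 0.026080
F(0.812336) = -0.002681
z₄ = 0.812336 − (-0.002681)·(0.026080)/(-0.040863) = 0.810625;  |Δ| = 0.001711
|z₄ − z₃| = 0.001711 < 10^{-2}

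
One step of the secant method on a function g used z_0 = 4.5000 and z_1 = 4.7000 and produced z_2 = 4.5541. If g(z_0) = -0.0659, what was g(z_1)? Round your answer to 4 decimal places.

0.1777

The secant line through (4.5000, -0.0659) and (4.7000, g(z_1)) crosses zero at z_2 = 4.5541.
So (4.5000, -0.0659), (4.7000, g(z_1)), (4.5541, 0) are collinear:
g(z_1) = -0.0659 · (4.7000 − 4.5541) / (4.5000 − 4.5541) = -0.0659 · (0.145900)/(-0.054100) = 0.177723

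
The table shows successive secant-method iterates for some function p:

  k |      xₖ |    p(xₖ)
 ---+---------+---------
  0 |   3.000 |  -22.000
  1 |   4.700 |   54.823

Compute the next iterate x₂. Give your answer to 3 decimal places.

x₂ = 4.700 − 54.823·(4.700 − 3.000) / (54.823 − (-22.000))
   = 4.700 − (93.19910)/(76.82300) = 3.48683

3.487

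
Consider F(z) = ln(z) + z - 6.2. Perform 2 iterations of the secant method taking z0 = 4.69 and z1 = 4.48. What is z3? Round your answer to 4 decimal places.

F(4.69) = 0.035433, F(4.48) = -0.220377
z2 = 4.480000 − (-0.220377)·(4.480000 − 4.690000) / (-0.220377 − 0.035433) = 4.480000 − (0.046279)/(-0.255810) = 4.660913
F(4.660913) = 0.000124
z3 = 4.660913 − 0.000124·(4.660913 − 4.480000) / (0.000124 − (-0.220377)) = 4.660913 − (0.000022)/(0.220501) = 4.660811

4.6608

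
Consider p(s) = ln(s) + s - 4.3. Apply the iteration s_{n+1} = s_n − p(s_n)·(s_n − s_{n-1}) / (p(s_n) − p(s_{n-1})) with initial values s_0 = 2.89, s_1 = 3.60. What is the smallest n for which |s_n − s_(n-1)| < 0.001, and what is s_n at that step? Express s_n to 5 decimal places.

p(2.89) = -0.3487435, p(3.60) = 0.5809338
s_2 = 3.6000000 − 0.5809338·(0.7100000)/(0.9296773) = 3.1563374;  |Δ| = 0.4436626
p(3.1563374) = 0.0057498
s_3 = 3.1563374 − 0.0057498·(-0.4436626)/(-0.5751841) = 3.1519024;  |Δ| = 0.0044350
p(3.1519024) = -0.0000914
s_4 = 3.1519024 − (-0.0000914)·(-0.0044350)/(-0.0058411) = 3.1519718;  |Δ| = 0.0000694
|s_4 − s_3| = 0.0000694 < 0.001

n = 4, s_n = 3.15197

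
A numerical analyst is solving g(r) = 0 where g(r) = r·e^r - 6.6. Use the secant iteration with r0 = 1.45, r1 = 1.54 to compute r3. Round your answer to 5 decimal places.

g(1.45) = -0.4184840, g(1.54) = 0.5834690
r2 = 1.5400000 − 0.5834690·(1.5400000 − 1.4500000) / (0.5834690 − (-0.4184840)) = 1.5400000 − (0.0525122)/(1.0019530) = 1.4875901
g(1.4875901) = -0.0153077
r3 = 1.4875901 − (-0.0153077)·(1.4875901 − 1.5400000) / (-0.0153077 − 0.5834690) = 1.4875901 − (0.0008023)/(-0.5987768) = 1.4889300

1.48893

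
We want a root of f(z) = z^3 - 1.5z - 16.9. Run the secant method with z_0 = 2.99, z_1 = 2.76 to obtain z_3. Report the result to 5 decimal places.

f(2.99) = 5.3458990, f(2.76) = -0.0154240
z_2 = 2.7600000 − (-0.0154240)·(2.7600000 − 2.9900000) / (-0.0154240 − 5.3458990) = 2.7600000 − (0.0035475)/(-5.3613230) = 2.7606617
f(2.7606617) = -0.0012915
z_3 = 2.7606617 − (-0.0012915)·(2.7606617 − 2.7600000) / (-0.0012915 − (-0.0154240)) = 2.7606617 − (-0.0000009)/(0.0141325) = 2.7607222

2.76072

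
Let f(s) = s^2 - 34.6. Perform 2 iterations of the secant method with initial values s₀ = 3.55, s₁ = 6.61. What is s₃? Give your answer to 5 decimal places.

5.87231

f(3.55) = -21.9975000, f(6.61) = 9.0921000
s₂ = 6.6100000 − 9.0921000·(6.6100000 − 3.5500000) / (9.0921000 − (-21.9975000)) = 6.6100000 − (27.8218260)/(31.0896000) = 5.7151083
f(5.7151083) = -1.9375375
s₃ = 5.7151083 − (-1.9375375)·(5.7151083 − 6.6100000) / (-1.9375375 − 9.0921000) = 5.7151083 − (1.7338863)/(-11.0296375) = 5.8723107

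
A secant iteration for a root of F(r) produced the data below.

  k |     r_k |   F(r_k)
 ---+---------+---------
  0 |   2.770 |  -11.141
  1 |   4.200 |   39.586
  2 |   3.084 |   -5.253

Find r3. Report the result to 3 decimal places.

r3 = 3.084 − (-5.253)·(3.084 − 4.200) / (-5.253 − 39.586)
   = 3.084 − (5.86235)/(-44.83900) = 3.21474

3.215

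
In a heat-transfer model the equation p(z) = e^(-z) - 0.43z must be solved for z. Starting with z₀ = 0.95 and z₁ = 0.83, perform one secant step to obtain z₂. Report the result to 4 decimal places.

0.9241

p(0.95) = -0.021759, p(0.83) = 0.079149
z₂ = 0.830000 − 0.079149·(0.830000 − 0.950000) / (0.079149 − (-0.021759)) = 0.830000 − (-0.009498)/(0.100908) = 0.924124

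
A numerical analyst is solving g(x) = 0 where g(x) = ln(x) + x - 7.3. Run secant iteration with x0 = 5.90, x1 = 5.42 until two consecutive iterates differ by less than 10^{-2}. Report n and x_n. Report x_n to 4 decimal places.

n = 3, x_n = 5.5807

g(5.90) = 0.374952, g(5.42) = -0.189904
x2 = 5.420000 − (-0.189904)·(-0.480000)/(-0.564857) = 5.581376;  |Δ| = 0.161376
g(5.581376) = 0.000811
x3 = 5.581376 − 0.000811·(0.161376)/(0.190715) = 5.580689;  |Δ| = 0.000686
|x3 − x2| = 0.000686 < 10^{-2}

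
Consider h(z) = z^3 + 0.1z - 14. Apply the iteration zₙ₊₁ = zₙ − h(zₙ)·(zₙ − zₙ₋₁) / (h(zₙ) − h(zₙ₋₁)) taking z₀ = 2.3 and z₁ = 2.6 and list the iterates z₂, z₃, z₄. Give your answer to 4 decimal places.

h(2.3) = -1.603000, h(2.6) = 3.836000
z₂ = 2.600000 − 3.836000·(2.600000 − 2.300000) / (3.836000 − (-1.603000)) = 2.600000 − (1.150800)/(5.439000) = 2.388417
h(2.388417) = -0.136348
z₃ = 2.388417 − (-0.136348)·(2.388417 − 2.600000) / (-0.136348 − 3.836000) = 2.388417 − (0.028849)/(-3.972348) = 2.395679
h(2.395679) = -0.010957
z₄ = 2.395679 − (-0.010957)·(2.395679 − 2.388417) / (-0.010957 − (-0.136348)) = 2.395679 − (-0.000080)/(0.125391) = 2.396314

2.3884, 2.3957, 2.3963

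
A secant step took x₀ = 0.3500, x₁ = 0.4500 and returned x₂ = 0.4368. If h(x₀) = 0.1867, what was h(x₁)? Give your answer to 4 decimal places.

The secant line through (0.3500, 0.1867) and (0.4500, h(x₁)) crosses zero at x₂ = 0.4368.
So (0.3500, 0.1867), (0.4500, h(x₁)), (0.4368, 0) are collinear:
h(x₁) = 0.1867 · (0.4500 − 0.4368) / (0.3500 − 0.4368) = 0.1867 · (0.013200)/(-0.086800) = -0.028392

-0.0284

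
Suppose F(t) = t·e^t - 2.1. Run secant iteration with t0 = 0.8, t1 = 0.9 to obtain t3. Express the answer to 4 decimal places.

0.8752

F(0.8) = -0.319567, F(0.9) = 0.113643
t2 = 0.900000 − 0.113643·(0.900000 − 0.800000) / (0.113643 − (-0.319567)) = 0.900000 − (0.011364)/(0.433210) = 0.873767
F(0.873767) = -0.006524
t3 = 0.873767 − (-0.006524)·(0.873767 − 0.900000) / (-0.006524 − 0.113643) = 0.873767 − (0.000171)/(-0.120166) = 0.875191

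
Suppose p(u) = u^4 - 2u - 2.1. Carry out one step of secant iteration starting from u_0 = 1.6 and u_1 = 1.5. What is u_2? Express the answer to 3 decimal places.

p(1.6) = 1.25360, p(1.5) = -0.03750
u_2 = 1.50000 − (-0.03750)·(1.50000 − 1.60000) / (-0.03750 − 1.25360) = 1.50000 − (0.00375)/(-1.29110) = 1.50290

1.503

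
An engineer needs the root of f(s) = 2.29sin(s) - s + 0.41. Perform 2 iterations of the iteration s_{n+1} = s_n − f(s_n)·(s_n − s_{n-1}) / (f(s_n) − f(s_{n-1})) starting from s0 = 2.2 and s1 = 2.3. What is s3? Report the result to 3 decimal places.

f(2.2) = 0.06146, f(2.3) = -0.18234
s2 = 2.30000 − (-0.18234)·(2.30000 − 2.20000) / (-0.18234 − 0.06146) = 2.30000 − (-0.01823)/(-0.24379) = 2.22521
f(2.22521) = 0.00169
s3 = 2.22521 − 0.00169·(2.22521 − 2.30000) / (0.00169 − (-0.18234)) = 2.22521 − (-0.00013)/(0.18403) = 2.22590

2.226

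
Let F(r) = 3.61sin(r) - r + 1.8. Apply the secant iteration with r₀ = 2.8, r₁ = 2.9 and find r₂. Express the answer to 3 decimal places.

F(2.8) = 0.20931, F(2.9) = -0.23631
r₂ = 2.90000 − (-0.23631)·(2.90000 − 2.80000) / (-0.23631 − 0.20931) = 2.90000 − (-0.02363)/(-0.44562) = 2.84697

2.847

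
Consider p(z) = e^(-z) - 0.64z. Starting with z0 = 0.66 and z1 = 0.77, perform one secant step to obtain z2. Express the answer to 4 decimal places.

p(0.66) = 0.094451, p(0.77) = -0.029787
z2 = 0.770000 − (-0.029787)·(0.770000 − 0.660000) / (-0.029787 − 0.094451) = 0.770000 − (-0.003277)/(-0.124238) = 0.743627

0.7436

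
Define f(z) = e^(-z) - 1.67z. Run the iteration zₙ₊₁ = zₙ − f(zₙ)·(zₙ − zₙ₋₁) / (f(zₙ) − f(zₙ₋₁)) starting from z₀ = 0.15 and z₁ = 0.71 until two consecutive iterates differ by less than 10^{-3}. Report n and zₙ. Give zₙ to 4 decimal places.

n = 4, zₙ = 0.4010

f(0.15) = 0.610208, f(0.71) = -0.694056
z₂ = 0.710000 − (-0.694056)·(0.560000)/(-1.304264) = 0.412000;  |Δ| = 0.298000
f(0.412000) = -0.025715
z₃ = 0.412000 − (-0.025715)·(-0.298000)/(0.668341) = 0.400534;  |Δ| = 0.011466
f(0.400534) = 0.001071
z₄ = 0.400534 − 0.001071·(-0.011466)/(0.026785) = 0.400992;  |Δ| = 0.000458
|z₄ − z₃| = 0.000458 < 10^{-3}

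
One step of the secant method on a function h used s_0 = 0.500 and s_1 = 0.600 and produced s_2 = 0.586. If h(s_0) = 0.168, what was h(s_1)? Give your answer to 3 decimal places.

The secant line through (0.500, 0.168) and (0.600, h(s_1)) crosses zero at s_2 = 0.586.
So (0.500, 0.168), (0.600, h(s_1)), (0.586, 0) are collinear:
h(s_1) = 0.168 · (0.600 − 0.586) / (0.500 − 0.586) = 0.168 · (0.01400)/(-0.08600) = -0.02735

-0.027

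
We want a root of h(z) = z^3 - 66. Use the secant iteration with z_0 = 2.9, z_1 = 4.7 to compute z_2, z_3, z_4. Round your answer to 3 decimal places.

3.843, 4.011, 4.043

h(2.9) = -41.61100, h(4.7) = 37.82300
z_2 = 4.70000 − 37.82300·(4.70000 − 2.90000) / (37.82300 − (-41.61100)) = 4.70000 − (68.08140)/(79.43400) = 3.84292
h(3.84292) = -9.24769
z_3 = 3.84292 − (-9.24769)·(3.84292 − 4.70000) / (-9.24769 − 37.82300) = 3.84292 − (7.92602)/(-47.07069) = 4.01130
h(4.01130) = -1.45587
z_4 = 4.01130 − (-1.45587)·(4.01130 − 3.84292) / (-1.45587 − (-9.24769)) = 4.01130 − (-0.24515)/(7.79182) = 4.04277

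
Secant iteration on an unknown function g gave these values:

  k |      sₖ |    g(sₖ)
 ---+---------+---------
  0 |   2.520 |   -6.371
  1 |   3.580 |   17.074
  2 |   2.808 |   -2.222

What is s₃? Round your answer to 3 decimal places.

2.897

s₃ = 2.808 − (-2.222)·(2.808 − 3.580) / (-2.222 − 17.074)
   = 2.808 − (1.71538)/(-19.29600) = 2.89690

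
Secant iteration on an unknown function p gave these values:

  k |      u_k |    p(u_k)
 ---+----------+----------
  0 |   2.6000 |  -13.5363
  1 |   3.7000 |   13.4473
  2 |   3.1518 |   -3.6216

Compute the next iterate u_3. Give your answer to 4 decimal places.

3.2681

u_3 = 3.1518 − (-3.6216)·(3.1518 − 3.7000) / (-3.6216 − 13.4473)
   = 3.1518 − (1.985361)/(-17.068900) = 3.268115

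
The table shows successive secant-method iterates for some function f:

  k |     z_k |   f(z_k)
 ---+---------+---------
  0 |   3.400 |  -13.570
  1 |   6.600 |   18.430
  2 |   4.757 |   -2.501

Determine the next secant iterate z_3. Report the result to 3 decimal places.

4.977

z_3 = 4.757 − (-2.501)·(4.757 − 6.600) / (-2.501 − 18.430)
   = 4.757 − (4.60934)/(-20.93100) = 4.97722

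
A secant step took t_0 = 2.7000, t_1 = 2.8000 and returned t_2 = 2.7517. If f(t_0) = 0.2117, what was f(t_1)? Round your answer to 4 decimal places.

The secant line through (2.7000, 0.2117) and (2.8000, f(t_1)) crosses zero at t_2 = 2.7517.
So (2.7000, 0.2117), (2.8000, f(t_1)), (2.7517, 0) are collinear:
f(t_1) = 0.2117 · (2.8000 − 2.7517) / (2.7000 − 2.7517) = 0.2117 · (0.048300)/(-0.051700) = -0.197778

-0.1978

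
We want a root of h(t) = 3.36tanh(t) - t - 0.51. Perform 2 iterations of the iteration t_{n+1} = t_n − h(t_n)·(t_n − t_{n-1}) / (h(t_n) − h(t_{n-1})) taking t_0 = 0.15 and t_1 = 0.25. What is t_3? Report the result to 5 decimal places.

h(0.15) = -0.1597463, h(0.25) = 0.0629267
t_2 = 0.2500000 − 0.0629267·(0.2500000 − 0.1500000) / (0.0629267 − (-0.1597463)) = 0.2500000 − (0.0062927)/(0.2226730) = 0.2217403
h(0.2217403) = 0.0013316
t_3 = 0.2217403 − 0.0013316·(0.2217403 − 0.2500000) / (0.0013316 − 0.0629267) = 0.2217403 − (-0.0000376)/(-0.0615951) = 0.2211294

0.22113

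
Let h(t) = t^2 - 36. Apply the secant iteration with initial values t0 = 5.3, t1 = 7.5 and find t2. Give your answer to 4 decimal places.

5.9180

h(5.3) = -7.910000, h(7.5) = 20.250000
t2 = 7.500000 − 20.250000·(7.500000 − 5.300000) / (20.250000 − (-7.910000)) = 7.500000 − (44.550000)/(28.160000) = 5.917969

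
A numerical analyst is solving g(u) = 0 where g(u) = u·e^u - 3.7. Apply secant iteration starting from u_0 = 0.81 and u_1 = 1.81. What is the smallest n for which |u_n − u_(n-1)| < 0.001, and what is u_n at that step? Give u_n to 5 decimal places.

g(0.81) = -1.8791945, g(1.81) = 7.3599099
u_2 = 1.8100000 − 7.3599099·(1.0000000)/(9.2391044) = 1.0133957;  |Δ| = 0.7966043
g(1.0133957) = -0.9081553
u_3 = 1.0133957 − (-0.9081553)·(-0.7966043)/(-8.2680651) = 1.1008939;  |Δ| = 0.0874981
g(1.1008939) = -0.3897743
u_4 = 1.1008939 − (-0.3897743)·(0.0874981)/(0.5183810) = 1.1666844;  |Δ| = 0.0657905
g(1.1666844) = 0.0466054
u_5 = 1.1666844 − 0.0466054·(0.0657905)/(0.4363797) = 1.1596579;  |Δ| = 0.0070264
g(1.1596579) = -0.0020338
u_6 = 1.1596579 − (-0.0020338)·(-0.0070264)/(-0.0486392) = 1.1599517;  |Δ| = 0.0002938
|u_6 − u_5| = 0.0002938 < 0.001

n = 6, u_n = 1.15995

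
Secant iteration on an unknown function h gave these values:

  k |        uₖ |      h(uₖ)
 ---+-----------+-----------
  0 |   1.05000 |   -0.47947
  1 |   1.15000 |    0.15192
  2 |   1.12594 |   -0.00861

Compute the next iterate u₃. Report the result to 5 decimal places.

1.12723

u₃ = 1.12594 − (-0.00861)·(1.12594 − 1.15000) / (-0.00861 − 0.15192)
   = 1.12594 − (0.0002072)/(-0.1605300) = 1.1272305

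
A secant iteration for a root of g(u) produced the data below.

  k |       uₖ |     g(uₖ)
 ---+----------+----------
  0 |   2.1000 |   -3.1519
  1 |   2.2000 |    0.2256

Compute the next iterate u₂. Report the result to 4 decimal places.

u₂ = 2.2000 − 0.2256·(2.2000 − 2.1000) / (0.2256 − (-3.1519))
   = 2.2000 − (0.022560)/(3.377500) = 2.193321

2.1933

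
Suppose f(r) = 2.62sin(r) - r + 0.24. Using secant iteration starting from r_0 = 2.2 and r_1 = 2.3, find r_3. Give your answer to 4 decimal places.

2.2607

f(2.2) = 0.158261, f(2.3) = -0.106252
r_2 = 2.300000 − (-0.106252)·(2.300000 − 2.200000) / (-0.106252 − 0.158261) = 2.300000 − (-0.010625)/(-0.264513) = 2.259831
f(2.259831) = 0.002443
r_3 = 2.259831 − 0.002443·(2.259831 − 2.300000) / (0.002443 − (-0.106252)) = 2.259831 − (-0.000098)/(0.108695) = 2.260734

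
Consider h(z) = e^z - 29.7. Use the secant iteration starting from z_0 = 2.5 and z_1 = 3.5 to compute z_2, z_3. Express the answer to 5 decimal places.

3.33684, 3.38822

h(2.5) = -17.5175060, h(3.5) = 3.4154520
z_2 = 3.5000000 − 3.4154520·(3.5000000 − 2.5000000) / (3.4154520 − (-17.5175060)) = 3.5000000 − (3.4154520)/(20.9329580) = 3.3368385
h(3.3368385) = -1.5699460
z_3 = 3.3368385 − (-1.5699460)·(3.3368385 − 3.5000000) / (-1.5699460 − 3.4154520) = 3.3368385 − (0.2561547)/(-4.9853980) = 3.3882195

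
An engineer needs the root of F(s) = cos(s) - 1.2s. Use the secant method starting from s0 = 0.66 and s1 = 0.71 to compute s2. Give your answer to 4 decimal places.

0.6589

F(0.66) = -0.002008, F(0.71) = -0.093638
s2 = 0.710000 − (-0.093638)·(0.710000 − 0.660000) / (-0.093638 − (-0.002008)) = 0.710000 − (-0.004682)/(-0.091630) = 0.658904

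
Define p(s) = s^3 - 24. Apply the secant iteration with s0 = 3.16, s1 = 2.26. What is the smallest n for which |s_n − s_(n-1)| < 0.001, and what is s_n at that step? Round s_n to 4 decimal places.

n = 5, s_n = 2.8845

p(3.16) = 7.554496, p(2.26) = -12.456824
s2 = 2.260000 − (-12.456824)·(-0.900000)/(-20.011320) = 2.820240;  |Δ| = 0.560240
p(2.820240) = -1.568506
s3 = 2.820240 − (-1.568506)·(0.560240)/(10.888318) = 2.900945;  |Δ| = 0.080705
p(2.900945) = 0.412845
s4 = 2.900945 − 0.412845·(0.080705)/(1.981352) = 2.884129;  |Δ| = 0.016816
p(2.884129) = -0.009245
s5 = 2.884129 − (-0.009245)·(-0.016816)/(-0.422091) = 2.884497;  |Δ| = 0.000368
|s5 − s4| = 0.000368 < 0.001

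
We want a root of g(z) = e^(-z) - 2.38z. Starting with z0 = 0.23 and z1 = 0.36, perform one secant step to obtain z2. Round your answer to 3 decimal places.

0.309

g(0.23) = 0.24713, g(0.36) = -0.15912
z2 = 0.36000 − (-0.15912)·(0.36000 − 0.23000) / (-0.15912 − 0.24713) = 0.36000 − (-0.02069)/(-0.40626) = 0.30908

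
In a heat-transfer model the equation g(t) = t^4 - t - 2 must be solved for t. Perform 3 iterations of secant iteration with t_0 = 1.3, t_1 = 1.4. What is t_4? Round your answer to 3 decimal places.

g(1.3) = -0.44390, g(1.4) = 0.44160
t_2 = 1.40000 − 0.44160·(1.40000 − 1.30000) / (0.44160 − (-0.44390)) = 1.40000 − (0.04416)/(0.88550) = 1.35013
g(1.35013) = -0.02735
t_3 = 1.35013 − (-0.02735)·(1.35013 − 1.40000) / (-0.02735 − 0.44160) = 1.35013 − (0.00136)/(-0.46895) = 1.35304
g(1.35304) = -0.00153
t_4 = 1.35304 − (-0.00153)·(1.35304 − 1.35013) / (-0.00153 − (-0.02735)) = 1.35304 − (0.00000)/(0.02581) = 1.35321

1.353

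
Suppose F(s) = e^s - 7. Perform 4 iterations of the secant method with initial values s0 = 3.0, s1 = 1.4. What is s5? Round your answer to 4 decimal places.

1.9455

F(3.0) = 13.085537, F(1.4) = -2.944800
s2 = 1.400000 − (-2.944800)·(1.400000 − 3.000000) / (-2.944800 − 13.085537) = 1.400000 − (4.711680)/(-16.030337) = 1.693923
F(1.693923) = -1.559219
s3 = 1.693923 − (-1.559219)·(1.693923 − 1.400000) / (-1.559219 − (-2.944800)) = 1.693923 − (-0.458290)/(1.385582) = 2.024679
F(2.024679) = 0.573679
s4 = 2.024679 − 0.573679·(2.024679 − 1.693923) / (0.573679 − (-1.559219)) = 2.024679 − (0.189748)/(2.132897) = 1.935716
F(1.935716) = -0.070993
s5 = 1.935716 − (-0.070993)·(1.935716 − 2.024679) / (-0.070993 − 0.573679) = 1.935716 − (0.006316)/(-0.644672) = 1.945513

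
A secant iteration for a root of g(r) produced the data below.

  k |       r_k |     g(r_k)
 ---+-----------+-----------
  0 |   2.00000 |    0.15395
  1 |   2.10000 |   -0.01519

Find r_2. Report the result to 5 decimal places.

2.09102

r_2 = 2.10000 − (-0.01519)·(2.10000 − 2.00000) / (-0.01519 − 0.15395)
   = 2.10000 − (-0.0015190)/(-0.1691400) = 2.0910193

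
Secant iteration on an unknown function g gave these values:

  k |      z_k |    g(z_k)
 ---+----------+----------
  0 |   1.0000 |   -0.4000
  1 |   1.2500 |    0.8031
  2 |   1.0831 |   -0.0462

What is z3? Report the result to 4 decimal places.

1.0922

z3 = 1.0831 − (-0.0462)·(1.0831 − 1.2500) / (-0.0462 − 0.8031)
   = 1.0831 − (0.007711)/(-0.849300) = 1.092179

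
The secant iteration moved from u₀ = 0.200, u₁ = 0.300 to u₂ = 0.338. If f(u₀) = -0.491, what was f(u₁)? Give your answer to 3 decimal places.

The secant line through (0.200, -0.491) and (0.300, f(u₁)) crosses zero at u₂ = 0.338.
So (0.200, -0.491), (0.300, f(u₁)), (0.338, 0) are collinear:
f(u₁) = -0.491 · (0.300 − 0.338) / (0.200 − 0.338) = -0.491 · (-0.03800)/(-0.13800) = -0.13520

-0.135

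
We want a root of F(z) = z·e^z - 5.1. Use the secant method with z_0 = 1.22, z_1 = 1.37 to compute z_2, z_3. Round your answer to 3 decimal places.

F(1.22) = -0.96763, F(1.37) = 0.29143
z_2 = 1.37000 − 0.29143·(1.37000 − 1.22000) / (0.29143 − (-0.96763)) = 1.37000 − (0.04371)/(1.25906) = 1.33528
F(1.33528) = -0.02452
z_3 = 1.33528 − (-0.02452)·(1.33528 − 1.37000) / (-0.02452 − 0.29143) = 1.33528 − (0.00085)/(-0.31595) = 1.33797

1.335, 1.338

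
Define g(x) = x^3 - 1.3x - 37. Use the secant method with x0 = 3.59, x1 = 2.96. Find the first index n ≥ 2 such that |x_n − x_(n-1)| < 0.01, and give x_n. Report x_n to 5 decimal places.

n = 4, x_n = 3.46218

g(3.59) = 4.6012790, g(2.96) = -14.9136640
x2 = 2.9600000 − (-14.9136640)·(-0.6300000)/(-19.5149430) = 3.4414571;  |Δ| = 0.4814571
g(3.4414571) = -0.7145593
x3 = 3.4414571 − (-0.7145593)·(0.4814571)/(14.1991047) = 3.4656861;  |Δ| = 0.0242290
g(3.4656861) = 0.1208947
x4 = 3.4656861 − 0.1208947·(0.0242290)/(0.8354540) = 3.4621800;  |Δ| = 0.0035061
|x4 − x3| = 0.0035061 < 0.01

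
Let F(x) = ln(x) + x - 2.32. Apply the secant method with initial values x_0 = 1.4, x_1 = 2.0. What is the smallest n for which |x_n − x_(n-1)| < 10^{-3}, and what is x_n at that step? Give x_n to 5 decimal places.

n = 4, x_n = 1.75661

F(1.4) = -0.5835278, F(2.0) = 0.3731472
x_2 = 2.0000000 − 0.3731472·(0.6000000)/(0.9566749) = 1.7659724;  |Δ| = 0.2340276
F(1.7659724) = 0.0146739
x_3 = 1.7659724 − 0.0146739·(-0.2340276)/(-0.3584733) = 1.7563926;  |Δ| = 0.0095798
F(1.7563926) = -0.0003453
x_4 = 1.7563926 − (-0.0003453)·(-0.0095798)/(-0.0150192) = 1.7566129;  |Δ| = 0.0002202
|x_4 − x_3| = 0.0002202 < 10^{-3}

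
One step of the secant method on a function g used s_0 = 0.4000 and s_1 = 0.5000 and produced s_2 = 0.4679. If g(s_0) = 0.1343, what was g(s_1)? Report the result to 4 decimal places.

-0.0635

The secant line through (0.4000, 0.1343) and (0.5000, g(s_1)) crosses zero at s_2 = 0.4679.
So (0.4000, 0.1343), (0.5000, g(s_1)), (0.4679, 0) are collinear:
g(s_1) = 0.1343 · (0.5000 − 0.4679) / (0.4000 − 0.4679) = 0.1343 · (0.032100)/(-0.067900) = -0.063491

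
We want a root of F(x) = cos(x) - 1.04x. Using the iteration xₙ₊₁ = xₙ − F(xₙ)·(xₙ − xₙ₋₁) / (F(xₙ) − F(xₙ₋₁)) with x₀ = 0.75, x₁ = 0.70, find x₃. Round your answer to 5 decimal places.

F(0.75) = -0.0483111, F(0.70) = 0.0368422
x₂ = 0.7000000 − 0.0368422·(0.7000000 − 0.7500000) / (0.0368422 − (-0.0483111)) = 0.7000000 − (-0.0018421)/(0.0851533) = 0.7216329
F(0.7216329) = 0.0002299
x₃ = 0.7216329 − 0.0002299·(0.7216329 − 0.7000000) / (0.0002299 − 0.0368422) = 0.7216329 − (0.0000050)/(-0.0366123) = 0.7217687

0.72177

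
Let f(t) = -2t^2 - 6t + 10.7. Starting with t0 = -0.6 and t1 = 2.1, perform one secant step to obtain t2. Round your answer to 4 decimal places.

0.9089

f(-0.6) = 13.580000, f(2.1) = -10.720000
t2 = 2.100000 − (-10.720000)·(2.100000 − (-0.600000)) / (-10.720000 − 13.580000) = 2.100000 − (-28.944000)/(-24.300000) = 0.908889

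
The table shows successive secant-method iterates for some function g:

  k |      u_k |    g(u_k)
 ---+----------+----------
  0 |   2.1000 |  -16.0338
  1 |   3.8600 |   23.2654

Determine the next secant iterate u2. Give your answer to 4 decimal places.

u2 = 3.8600 − 23.2654·(3.8600 − 2.1000) / (23.2654 − (-16.0338))
   = 3.8600 − (40.947104)/(39.299200) = 2.818068

2.8181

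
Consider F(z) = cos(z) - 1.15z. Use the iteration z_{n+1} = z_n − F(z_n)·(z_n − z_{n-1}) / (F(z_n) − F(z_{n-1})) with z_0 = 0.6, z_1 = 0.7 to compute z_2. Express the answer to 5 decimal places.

F(0.6) = 0.1353356, F(0.7) = -0.0401578
z_2 = 0.7000000 − (-0.0401578)·(0.7000000 − 0.6000000) / (-0.0401578 − 0.1353356) = 0.7000000 − (-0.0040158)/(-0.1754934) = 0.6771172

0.67712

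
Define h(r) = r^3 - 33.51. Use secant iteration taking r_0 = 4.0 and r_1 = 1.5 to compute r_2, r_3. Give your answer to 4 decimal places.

h(4.0) = 30.490000, h(1.5) = -30.135000
r_2 = 1.500000 − (-30.135000)·(1.500000 − 4.000000) / (-30.135000 − 30.490000) = 1.500000 − (75.337500)/(-60.625000) = 2.742680
h(2.742680) = -12.878747
r_3 = 2.742680 − (-12.878747)·(2.742680 − 1.500000) / (-12.878747 − (-30.135000)) = 2.742680 − (-16.004166)/(17.256253) = 3.670122

2.7427, 3.6701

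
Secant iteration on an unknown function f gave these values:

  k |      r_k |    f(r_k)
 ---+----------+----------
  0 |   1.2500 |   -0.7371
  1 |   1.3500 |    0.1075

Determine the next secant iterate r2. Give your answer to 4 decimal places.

1.3373

r2 = 1.3500 − 0.1075·(1.3500 − 1.2500) / (0.1075 − (-0.7371))
   = 1.3500 − (0.010750)/(0.844600) = 1.337272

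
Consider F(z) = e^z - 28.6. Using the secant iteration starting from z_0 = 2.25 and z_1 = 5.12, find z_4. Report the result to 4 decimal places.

F(2.25) = -19.112264, F(5.12) = 138.735370
z_2 = 5.120000 − 138.735370·(5.120000 − 2.250000) / (138.735370 − (-19.112264)) = 5.120000 − (398.170511)/(157.847634) = 2.597501
F(2.597501) = -15.169867
z_3 = 2.597501 − (-15.169867)·(2.597501 − 5.120000) / (-15.169867 − 138.735370) = 2.597501 − (38.265975)/(-153.905237) = 2.846134
F(2.846134) = -11.378919
z_4 = 2.846134 − (-11.378919)·(2.846134 − 2.597501) / (-11.378919 − (-15.169867)) = 2.846134 − (-2.829179)/(3.790948) = 3.592433

3.5924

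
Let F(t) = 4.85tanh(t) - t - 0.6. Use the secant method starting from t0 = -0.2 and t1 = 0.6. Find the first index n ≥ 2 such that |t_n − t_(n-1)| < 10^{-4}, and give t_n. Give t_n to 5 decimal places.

F(-0.2) = -1.3572703, F(0.6) = 1.4046904
t2 = 0.6000000 − 1.4046904·(0.8000000)/(2.7619607) = 0.1931324;  |Δ| = 0.4068676
F(0.1931324) = 0.1320847
t3 = 0.1931324 − 0.1320847·(-0.4068676)/(-1.2726057) = 0.1509033;  |Δ| = 0.0422291
F(0.1509033) = -0.0245275
t4 = 0.1509033 − (-0.0245275)·(-0.0422291)/(-0.1566122) = 0.1575169;  |Δ| = 0.0066136
F(0.1575169) = 0.0001840
t5 = 0.1575169 − 0.0001840·(0.0066136)/(0.0247115) = 0.1574677;  |Δ| = 0.0000492
|t5 − t4| = 0.0000492 < 10^{-4}

n = 5, t_n = 0.15747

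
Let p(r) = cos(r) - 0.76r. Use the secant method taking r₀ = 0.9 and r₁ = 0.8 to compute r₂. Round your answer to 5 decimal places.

0.85871

p(0.9) = -0.0623900, p(0.8) = 0.0887067
r₂ = 0.8000000 − 0.0887067·(0.8000000 − 0.9000000) / (0.0887067 − (-0.0623900)) = 0.8000000 − (-0.0088707)/(0.1510967) = 0.8587086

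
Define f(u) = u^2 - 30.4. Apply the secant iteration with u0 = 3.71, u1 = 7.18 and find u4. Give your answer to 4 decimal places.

5.5146

f(3.71) = -16.635900, f(7.18) = 21.152400
u2 = 7.180000 − 21.152400·(7.180000 − 3.710000) / (21.152400 − (-16.635900)) = 7.180000 − (73.398828)/(37.788300) = 5.237631
f(5.237631) = -2.967223
u3 = 5.237631 − (-2.967223)·(5.237631 − 7.180000) / (-2.967223 − 21.152400) = 5.237631 − (5.763442)/(-24.119623) = 5.476583
f(5.476583) = -0.407036
u4 = 5.476583 − (-0.407036)·(5.476583 − 5.237631) / (-0.407036 − (-2.967223)) = 5.476583 − (-0.097262)/(2.560187) = 5.514574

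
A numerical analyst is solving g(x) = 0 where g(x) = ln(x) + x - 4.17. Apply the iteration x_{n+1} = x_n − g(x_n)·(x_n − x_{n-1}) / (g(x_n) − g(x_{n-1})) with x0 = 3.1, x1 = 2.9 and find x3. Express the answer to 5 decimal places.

3.05366

g(3.1) = 0.0614021, g(2.9) = -0.2052893
x2 = 2.9000000 − (-0.2052893)·(2.9000000 − 3.1000000) / (-0.2052893 − 0.0614021) = 2.9000000 − (0.0410579)/(-0.2666914) = 3.0539527
g(3.0539527) = 0.0003894
x3 = 3.0539527 − 0.0003894·(3.0539527 − 2.9000000) / (0.0003894 − (-0.2052893)) = 3.0539527 − (0.0000599)/(0.2056787) = 3.0536612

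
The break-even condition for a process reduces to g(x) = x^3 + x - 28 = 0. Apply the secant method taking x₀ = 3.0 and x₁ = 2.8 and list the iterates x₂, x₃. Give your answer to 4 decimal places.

g(3.0) = 2.000000, g(2.8) = -3.248000
x₂ = 2.800000 − (-3.248000)·(2.800000 − 3.000000) / (-3.248000 − 2.000000) = 2.800000 − (0.649600)/(-5.248000) = 2.923780
g(2.923780) = -0.082304
x₃ = 2.923780 − (-0.082304)·(2.923780 − 2.800000) / (-0.082304 − (-3.248000)) = 2.923780 − (-0.010188)/(3.165696) = 2.926999

2.9238, 2.9270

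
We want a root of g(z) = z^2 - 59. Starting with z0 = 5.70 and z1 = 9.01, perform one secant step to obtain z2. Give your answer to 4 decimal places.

g(5.70) = -26.510000, g(9.01) = 22.180100
z2 = 9.010000 − 22.180100·(9.010000 − 5.700000) / (22.180100 − (-26.510000)) = 9.010000 − (73.416131)/(48.690100) = 7.502175

7.5022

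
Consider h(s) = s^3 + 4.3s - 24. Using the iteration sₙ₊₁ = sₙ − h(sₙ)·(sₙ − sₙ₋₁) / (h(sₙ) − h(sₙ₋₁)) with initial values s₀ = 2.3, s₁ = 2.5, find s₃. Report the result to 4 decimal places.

2.3932

h(2.3) = -1.943000, h(2.5) = 2.375000
s₂ = 2.500000 − 2.375000·(2.500000 − 2.300000) / (2.375000 − (-1.943000)) = 2.500000 − (0.475000)/(4.318000) = 2.389995
h(2.389995) = -0.071180
s₃ = 2.389995 − (-0.071180)·(2.389995 − 2.500000) / (-0.071180 − 2.375000) = 2.389995 − (0.007830)/(-2.446180) = 2.393196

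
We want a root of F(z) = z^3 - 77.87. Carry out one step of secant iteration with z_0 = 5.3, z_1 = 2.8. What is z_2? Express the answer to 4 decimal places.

3.9014

F(5.3) = 71.007000, F(2.8) = -55.918000
z_2 = 2.800000 − (-55.918000)·(2.800000 − 5.300000) / (-55.918000 − 71.007000) = 2.800000 − (139.795000)/(-126.925000) = 3.901398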